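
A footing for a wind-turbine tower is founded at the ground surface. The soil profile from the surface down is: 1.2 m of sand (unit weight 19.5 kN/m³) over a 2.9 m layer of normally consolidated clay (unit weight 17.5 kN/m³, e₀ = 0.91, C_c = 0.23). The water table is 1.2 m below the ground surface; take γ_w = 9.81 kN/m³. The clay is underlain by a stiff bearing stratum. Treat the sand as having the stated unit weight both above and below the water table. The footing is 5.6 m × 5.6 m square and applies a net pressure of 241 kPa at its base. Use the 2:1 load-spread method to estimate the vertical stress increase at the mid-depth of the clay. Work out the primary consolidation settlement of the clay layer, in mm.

S_c ≈ 218 mm

Mid-depth of clay below the ground surface: z = 1.2 + 2.9/2 = 2.65 m.
Total vertical stress at mid-clay: σ_v = 19.5×1.2 + 17.5×1.45 = 48.775 kPa.
Pore pressure: u = 9.81×(2.65 − 1.2) = 14.225 kPa.
Initial effective stress: σ'_0 = σ_v − u = 48.775 − 14.225 = 34.55 kPa.
Stress increase at mid-clay by the 2:1 spreading method:
Δσ = qBL/((B+z)(L+z)) = 241×5.6×5.6/((5.6+2.65)(5.6+2.65)) = 111.04 kPa
Final effective stress: σ'_f = σ'_0 + Δσ = 34.55 + 111.04 = 145.59 kPa.
Normally consolidated clay, so the full stress increment lies on the virgin compression line:
S_c = C_c·H/(1+e₀)·log₁₀(σ'_f/σ'_0) = 0.23×2.9/(1+0.91)×log₁₀(145.59/34.55)
    = 0.34921 × 0.62468 = 0.2181 m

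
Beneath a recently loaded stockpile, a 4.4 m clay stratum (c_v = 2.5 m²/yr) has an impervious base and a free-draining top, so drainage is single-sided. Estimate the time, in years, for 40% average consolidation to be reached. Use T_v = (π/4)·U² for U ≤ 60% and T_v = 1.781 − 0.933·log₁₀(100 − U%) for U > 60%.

Drainage path length: H_d = H = 4.4 m (single drainage).
U ≤ 60%: T_v = (π/4)·U² = (π/4)×0.4² = 0.12566.
t = T_v·H_d²/c_v = 0.12566×4.4²/2.5 = 0.9731 years.

t ≈ 0.973 years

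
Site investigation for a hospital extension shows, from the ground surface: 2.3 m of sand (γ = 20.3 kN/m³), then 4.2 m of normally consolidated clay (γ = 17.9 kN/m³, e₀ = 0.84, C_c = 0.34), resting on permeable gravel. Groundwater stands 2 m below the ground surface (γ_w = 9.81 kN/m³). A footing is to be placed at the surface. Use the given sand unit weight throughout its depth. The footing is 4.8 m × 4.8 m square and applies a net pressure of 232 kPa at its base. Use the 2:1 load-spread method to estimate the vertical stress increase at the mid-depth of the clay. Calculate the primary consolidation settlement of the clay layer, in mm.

S_c ≈ 240 mm

Mid-depth of clay below the ground surface: z = 2.3 + 4.2/2 = 4.4 m.
Total vertical stress at mid-clay: σ_v = 20.3×2.3 + 17.9×2.1 = 84.28 kPa.
Pore pressure: u = 9.81×(4.4 − 2) = 23.544 kPa.
Initial effective stress: σ'_0 = σ_v − u = 84.28 − 23.544 = 60.736 kPa.
Stress increase at mid-clay by the 2:1 spreading method:
Δσ = qBL/((B+z)(L+z)) = 232×4.8×4.8/((4.8+4.4)(4.8+4.4)) = 63.153 kPa
Final effective stress: σ'_f = σ'_0 + Δσ = 60.736 + 63.153 = 123.89 kPa.
Normally consolidated clay, so the full stress increment lies on the virgin compression line:
S_c = C_c·H/(1+e₀)·log₁₀(σ'_f/σ'_0) = 0.34×4.2/(1+0.84)×log₁₀(123.89/60.736)
    = 0.77609 × 0.30959 = 0.2403 m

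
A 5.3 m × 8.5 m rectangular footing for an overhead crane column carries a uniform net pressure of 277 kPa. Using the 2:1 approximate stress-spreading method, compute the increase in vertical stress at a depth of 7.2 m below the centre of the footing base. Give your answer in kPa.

Δσ_z ≈ 63.6 kPa

By the 2:1 method the load spreads at 1 horizontal : 2 vertical, so at depth z the loaded area has grown by z in each plan dimension:
Δσ = qBL/((B+z)(L+z)) = 277×5.3×8.5/((5.3+7.2)(8.5+7.2)) = 63.586 kPa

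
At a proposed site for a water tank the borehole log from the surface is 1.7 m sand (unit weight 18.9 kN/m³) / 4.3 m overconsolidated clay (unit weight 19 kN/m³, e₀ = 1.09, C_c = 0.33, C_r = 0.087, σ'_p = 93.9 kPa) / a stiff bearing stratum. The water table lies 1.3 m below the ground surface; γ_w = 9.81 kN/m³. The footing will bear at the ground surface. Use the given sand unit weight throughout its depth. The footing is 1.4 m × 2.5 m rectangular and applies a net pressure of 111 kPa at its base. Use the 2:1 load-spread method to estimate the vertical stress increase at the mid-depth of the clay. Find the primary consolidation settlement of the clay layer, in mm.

S_c ≈ 16.9 mm

Mid-depth of clay below the ground surface: z = 1.7 + 4.3/2 = 3.85 m.
Total vertical stress at mid-clay: σ_v = 18.9×1.7 + 19×2.15 = 72.98 kPa.
Pore pressure: u = 9.81×(3.85 − 1.3) = 25.015 kPa.
Initial effective stress: σ'_0 = σ_v − u = 72.98 − 25.015 = 47.965 kPa.
Stress increase at mid-clay by the 2:1 spreading method:
Δσ = qBL/((B+z)(L+z)) = 111×1.4×2.5/((1.4+3.85)(2.5+3.85)) = 11.654 kPa
Final effective stress: σ'_f = 47.965 + 11.654 = 59.619 kPa.
σ'_f = 59.619 ≤ σ'_p = 93.9 kPa, so the clay remains overconsolidated and only the recompression index applies:
S_c = C_r·H/(1+e₀)·log₁₀(σ'_f/σ'_0) = 0.087×4.3/2.09×log₁₀(59.619/47.965)
    = 0.17899 × 0.09446 = 0.01691 m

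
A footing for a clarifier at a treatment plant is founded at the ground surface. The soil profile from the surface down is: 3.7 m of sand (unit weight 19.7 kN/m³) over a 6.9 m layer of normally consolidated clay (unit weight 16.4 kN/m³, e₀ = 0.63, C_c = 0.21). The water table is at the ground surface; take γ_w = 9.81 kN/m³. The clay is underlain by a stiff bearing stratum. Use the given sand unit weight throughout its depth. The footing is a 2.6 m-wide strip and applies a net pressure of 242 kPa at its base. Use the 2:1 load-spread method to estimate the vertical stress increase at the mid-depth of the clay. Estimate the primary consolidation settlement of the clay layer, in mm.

Mid-depth of clay below the ground surface: z = 3.7 + 6.9/2 = 7.15 m.
Total vertical stress at mid-clay: σ_v = 19.7×3.7 + 16.4×3.45 = 129.47 kPa.
Pore pressure: u = 9.81×(7.15 − 0) = 70.142 kPa.
Initial effective stress: σ'_0 = σ_v − u = 129.47 − 70.142 = 59.328 kPa.
Stress increase at mid-clay by the 2:1 spreading method:
Δσ = qB/(B+z) = 242×2.6/(2.6+7.15) = 64.533 kPa
Final effective stress: σ'_f = σ'_0 + Δσ = 59.328 + 64.533 = 123.86 kPa.
Normally consolidated clay, so the full stress increment lies on the virgin compression line:
S_c = C_c·H/(1+e₀)·log₁₀(σ'_f/σ'_0) = 0.21×6.9/(1+0.63)×log₁₀(123.86/59.328)
    = 0.88896 × 0.31967 = 0.2842 m

S_c ≈ 284 mm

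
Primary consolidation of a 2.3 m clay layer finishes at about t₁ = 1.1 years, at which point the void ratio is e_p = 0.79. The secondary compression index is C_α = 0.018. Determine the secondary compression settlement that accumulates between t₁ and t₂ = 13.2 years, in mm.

S_s ≈ 25 mm

Secondary compression: S_s = C_α·H/(1+e_p)·log₁₀(t₂/t₁)
S_s = 0.018×2.3/(1+0.79)×log₁₀(13.2/1.1)
    = 0.02313 × 1.079 = 0.02496 m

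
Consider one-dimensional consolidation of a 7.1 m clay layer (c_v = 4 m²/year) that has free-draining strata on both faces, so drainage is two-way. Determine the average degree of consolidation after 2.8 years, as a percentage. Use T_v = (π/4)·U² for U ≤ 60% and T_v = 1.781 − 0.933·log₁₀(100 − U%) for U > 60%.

U ≈ 91 %

Drainage path length: H_d = H/2 = 3.55 m (double drainage).
T_v = c_v·t/H_d² = 4×2.8/3.55² = 0.88871.
T_v = 0.88871 corresponds to the U > 60% branch:
U = 1 − 10^((1.781 − T_v)/0.933)/100 = 0.9096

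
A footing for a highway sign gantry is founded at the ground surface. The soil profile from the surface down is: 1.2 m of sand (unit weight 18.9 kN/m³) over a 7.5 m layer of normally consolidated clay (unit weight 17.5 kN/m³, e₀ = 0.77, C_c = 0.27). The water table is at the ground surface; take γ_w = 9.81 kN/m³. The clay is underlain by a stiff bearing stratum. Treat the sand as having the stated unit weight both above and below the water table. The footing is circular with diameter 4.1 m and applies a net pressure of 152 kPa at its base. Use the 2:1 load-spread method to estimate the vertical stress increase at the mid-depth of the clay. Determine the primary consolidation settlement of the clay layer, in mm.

S_c ≈ 288 mm

Mid-depth of clay below the ground surface: z = 1.2 + 7.5/2 = 4.95 m.
Total vertical stress at mid-clay: σ_v = 18.9×1.2 + 17.5×3.75 = 88.305 kPa.
Pore pressure: u = 9.81×(4.95 − 0) = 48.56 kPa.
Initial effective stress: σ'_0 = σ_v − u = 88.305 − 48.56 = 39.745 kPa.
Stress increase at mid-clay by the 2:1 spreading method:
Δσ ≈ qD²/(D+z)² = 152×4.1²/(4.1+4.95)² = 31.197 kPa
Final effective stress: σ'_f = σ'_0 + Δσ = 39.745 + 31.197 = 70.942 kPa.
Normally consolidated clay, so the full stress increment lies on the virgin compression line:
S_c = C_c·H/(1+e₀)·log₁₀(σ'_f/σ'_0) = 0.27×7.5/(1+0.77)×log₁₀(70.942/39.745)
    = 1.1441 × 0.25162 = 0.2879 m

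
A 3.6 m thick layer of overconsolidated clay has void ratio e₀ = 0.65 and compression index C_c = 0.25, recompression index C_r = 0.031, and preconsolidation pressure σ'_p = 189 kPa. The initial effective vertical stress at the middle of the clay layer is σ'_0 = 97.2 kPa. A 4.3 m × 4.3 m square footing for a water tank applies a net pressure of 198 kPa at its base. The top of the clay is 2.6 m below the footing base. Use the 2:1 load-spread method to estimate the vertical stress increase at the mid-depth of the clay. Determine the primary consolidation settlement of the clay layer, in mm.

S_c ≈ 11.9 mm

Mid-depth of clay below the footing base: z = 2.6 + 3.6/2 = 4.4 m.
Stress increase at mid-clay by the 2:1 spreading method:
Δσ = qBL/((B+z)(L+z)) = 198×4.3×4.3/((4.3+4.4)(4.3+4.4)) = 48.369 kPa
Final effective stress: σ'_f = 97.2 + 48.369 = 145.57 kPa.
σ'_f = 145.57 ≤ σ'_p = 189 kPa, so the clay remains overconsolidated and only the recompression index applies:
S_c = C_r·H/(1+e₀)·log₁₀(σ'_f/σ'_0) = 0.031×3.6/1.65×log₁₀(145.57/97.2)
    = 0.067636 × 0.17541 = 0.01186 m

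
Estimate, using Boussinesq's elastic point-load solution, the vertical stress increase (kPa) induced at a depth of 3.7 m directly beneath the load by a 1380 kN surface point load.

Boussinesq vertical stress below a point load on an elastic half-space:
Δσ_z = 3P/(2πz²) · [1 + (r/z)²]^(−5/2)
r/z = 0/3.7 = 0; [1+(r/z)²]^(−5/2) = 1.
Δσ_z = 3×1380/(2π×3.7²) × 1 = 48.13 × 1 = 48.13 kPa

Δσ_z ≈ 48.1 kPa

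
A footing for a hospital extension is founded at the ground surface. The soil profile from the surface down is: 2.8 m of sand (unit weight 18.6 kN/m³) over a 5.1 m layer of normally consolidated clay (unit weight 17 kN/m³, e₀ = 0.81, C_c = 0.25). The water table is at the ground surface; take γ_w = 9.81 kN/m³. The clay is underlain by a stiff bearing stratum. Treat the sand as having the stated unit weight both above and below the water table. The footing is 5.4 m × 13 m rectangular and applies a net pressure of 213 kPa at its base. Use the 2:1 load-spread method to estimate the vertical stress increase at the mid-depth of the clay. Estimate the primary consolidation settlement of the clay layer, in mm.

S_c ≈ 311 mm

Mid-depth of clay below the ground surface: z = 2.8 + 5.1/2 = 5.35 m.
Total vertical stress at mid-clay: σ_v = 18.6×2.8 + 17×2.55 = 95.43 kPa.
Pore pressure: u = 9.81×(5.35 − 0) = 52.483 kPa.
Initial effective stress: σ'_0 = σ_v − u = 95.43 − 52.483 = 42.947 kPa.
Stress increase at mid-clay by the 2:1 spreading method:
Δσ = qBL/((B+z)(L+z)) = 213×5.4×13/((5.4+5.35)(13+5.35)) = 75.801 kPa
Final effective stress: σ'_f = σ'_0 + Δσ = 42.947 + 75.801 = 118.75 kPa.
Normally consolidated clay, so the full stress increment lies on the virgin compression line:
S_c = C_c·H/(1+e₀)·log₁₀(σ'_f/σ'_0) = 0.25×5.1/(1+0.81)×log₁₀(118.75/42.947)
    = 0.70442 × 0.4417 = 0.3111 m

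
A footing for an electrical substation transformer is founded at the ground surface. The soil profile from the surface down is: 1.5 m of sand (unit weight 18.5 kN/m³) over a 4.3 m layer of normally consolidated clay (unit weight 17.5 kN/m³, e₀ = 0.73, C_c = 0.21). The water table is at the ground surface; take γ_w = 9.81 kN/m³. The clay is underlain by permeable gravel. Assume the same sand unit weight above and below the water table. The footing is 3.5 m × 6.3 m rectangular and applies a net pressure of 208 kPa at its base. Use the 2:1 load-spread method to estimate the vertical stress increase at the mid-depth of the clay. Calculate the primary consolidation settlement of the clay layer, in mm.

S_c ≈ 262 mm

Mid-depth of clay below the ground surface: z = 1.5 + 4.3/2 = 3.65 m.
Total vertical stress at mid-clay: σ_v = 18.5×1.5 + 17.5×2.15 = 65.375 kPa.
Pore pressure: u = 9.81×(3.65 − 0) = 35.806 kPa.
Initial effective stress: σ'_0 = σ_v − u = 65.375 − 35.806 = 29.569 kPa.
Stress increase at mid-clay by the 2:1 spreading method:
Δσ = qBL/((B+z)(L+z)) = 208×3.5×6.3/((3.5+3.65)(6.3+3.65)) = 64.468 kPa
Final effective stress: σ'_f = σ'_0 + Δσ = 29.569 + 64.468 = 94.037 kPa.
Normally consolidated clay, so the full stress increment lies on the virgin compression line:
S_c = C_c·H/(1+e₀)·log₁₀(σ'_f/σ'_0) = 0.21×4.3/(1+0.73)×log₁₀(94.037/29.569)
    = 0.52197 × 0.50246 = 0.2623 m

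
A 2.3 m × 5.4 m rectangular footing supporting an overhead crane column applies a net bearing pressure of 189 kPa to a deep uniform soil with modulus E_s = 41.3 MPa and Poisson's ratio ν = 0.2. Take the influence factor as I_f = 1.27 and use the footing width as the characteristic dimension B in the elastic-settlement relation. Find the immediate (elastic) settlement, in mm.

S_e ≈ 12.8 mm

Immediate (elastic) settlement: S_e = q·B·(1−ν²)/E_s · I_f.
E_s = 41.3 MPa = 41300 kPa.
S_e = 189 × 2.3 × (1 − 0.2²) / 41300 × 1.27
    = 189 × 2.3 × 0.96 / 41300 × 1.27
    = 0.01283 m = 12.83 mm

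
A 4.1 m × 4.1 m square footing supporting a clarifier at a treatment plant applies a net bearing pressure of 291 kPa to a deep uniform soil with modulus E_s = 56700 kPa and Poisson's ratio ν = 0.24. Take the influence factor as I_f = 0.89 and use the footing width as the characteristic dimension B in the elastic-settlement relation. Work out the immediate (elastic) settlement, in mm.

S_e ≈ 17.6 mm

Immediate (elastic) settlement: S_e = q·B·(1−ν²)/E_s · I_f.
S_e = 291 × 4.1 × (1 − 0.24²) / 56700 × 0.89
    = 291 × 4.1 × 0.9424 / 56700 × 0.89
    = 0.01765 m = 17.65 mm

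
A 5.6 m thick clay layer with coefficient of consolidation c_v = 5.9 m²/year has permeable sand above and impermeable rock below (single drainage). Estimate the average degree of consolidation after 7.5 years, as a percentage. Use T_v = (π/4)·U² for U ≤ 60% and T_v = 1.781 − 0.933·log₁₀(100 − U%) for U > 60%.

U ≈ 97.5 %

Drainage path length: H_d = H = 5.6 m (single drainage).
T_v = c_v·t/H_d² = 5.9×7.5/5.6² = 1.411.
T_v = 1.411 corresponds to the U > 60% branch:
U = 1 − 10^((1.781 − T_v)/0.933)/100 = 0.9751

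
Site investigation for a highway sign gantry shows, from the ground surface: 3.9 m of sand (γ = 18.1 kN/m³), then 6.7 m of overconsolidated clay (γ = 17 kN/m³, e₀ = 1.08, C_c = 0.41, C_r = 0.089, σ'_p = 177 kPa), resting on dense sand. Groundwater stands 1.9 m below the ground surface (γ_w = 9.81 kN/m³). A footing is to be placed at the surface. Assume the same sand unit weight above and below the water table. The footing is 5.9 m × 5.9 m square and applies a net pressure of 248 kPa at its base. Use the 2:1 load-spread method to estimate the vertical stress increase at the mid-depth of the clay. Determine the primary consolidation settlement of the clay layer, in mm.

S_c ≈ 63.5 mm

Mid-depth of clay below the ground surface: z = 3.9 + 6.7/2 = 7.25 m.
Total vertical stress at mid-clay: σ_v = 18.1×3.9 + 17×3.35 = 127.54 kPa.
Pore pressure: u = 9.81×(7.25 − 1.9) = 52.483 kPa.
Initial effective stress: σ'_0 = σ_v − u = 127.54 − 52.483 = 75.057 kPa.
Stress increase at mid-clay by the 2:1 spreading method:
Δσ = qBL/((B+z)(L+z)) = 248×5.9×5.9/((5.9+7.25)(5.9+7.25)) = 49.923 kPa
Final effective stress: σ'_f = 75.057 + 49.923 = 124.98 kPa.
σ'_f = 124.98 ≤ σ'_p = 177 kPa, so the clay remains overconsolidated and only the recompression index applies:
S_c = C_r·H/(1+e₀)·log₁₀(σ'_f/σ'_0) = 0.089×6.7/2.08×log₁₀(124.98/75.057)
    = 0.28669 × 0.22145 = 0.06349 m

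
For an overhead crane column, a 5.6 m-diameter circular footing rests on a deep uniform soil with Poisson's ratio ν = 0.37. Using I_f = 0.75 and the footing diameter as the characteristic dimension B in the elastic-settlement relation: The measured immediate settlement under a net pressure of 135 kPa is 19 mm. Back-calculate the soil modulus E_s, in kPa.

S_e = q·B·(1−ν²)/E_s · I_f  ⇒  E_s = q·B·(1−ν²)·I_f / S_e.
E_s = 135 × 5.6 × 0.8631 × 0.75 / 0.019 = 25760 kPa

E_s ≈ 25800 kPa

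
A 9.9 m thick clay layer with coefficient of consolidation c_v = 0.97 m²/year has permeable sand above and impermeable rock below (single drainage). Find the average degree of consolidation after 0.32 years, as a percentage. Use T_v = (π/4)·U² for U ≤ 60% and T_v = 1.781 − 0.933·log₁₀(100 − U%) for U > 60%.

U ≈ 6.35 %

Drainage path length: H_d = H = 9.9 m (single drainage).
T_v = c_v·t/H_d² = 0.97×0.32/9.9² = 0.003167.
T_v = 0.003167 corresponds to the U ≤ 60% branch:
U = √(4T_v/π) = 0.0635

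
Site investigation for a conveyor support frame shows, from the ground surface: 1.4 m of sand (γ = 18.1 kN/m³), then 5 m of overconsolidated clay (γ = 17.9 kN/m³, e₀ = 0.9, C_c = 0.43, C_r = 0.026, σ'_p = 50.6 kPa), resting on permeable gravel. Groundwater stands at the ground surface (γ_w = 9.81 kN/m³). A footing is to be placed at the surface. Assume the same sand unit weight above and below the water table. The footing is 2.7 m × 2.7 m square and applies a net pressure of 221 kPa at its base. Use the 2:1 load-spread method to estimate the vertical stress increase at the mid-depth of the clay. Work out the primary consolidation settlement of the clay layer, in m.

Mid-depth of clay below the ground surface: z = 1.4 + 5/2 = 3.9 m.
Total vertical stress at mid-clay: σ_v = 18.1×1.4 + 17.9×2.5 = 70.09 kPa.
Pore pressure: u = 9.81×(3.9 − 0) = 38.259 kPa.
Initial effective stress: σ'_0 = σ_v − u = 70.09 − 38.259 = 31.831 kPa.
Stress increase at mid-clay by the 2:1 spreading method:
Δσ = qBL/((B+z)(L+z)) = 221×2.7×2.7/((2.7+3.9)(2.7+3.9)) = 36.986 kPa
Final effective stress: σ'_f = 31.831 + 36.986 = 68.817 kPa.
σ'_f = 68.817 > σ'_p = 50.6 kPa, so the stress path crosses the preconsolidation pressure — recompression up to σ'_p, then virgin compression beyond:
S_c = H/(1+e₀)·[C_r·log₁₀(σ'_p/σ'_0) + C_c·log₁₀(σ'_f/σ'_p)]
    = 5/1.9 × [0.026×log₁₀(50.6/31.831) + 0.43×log₁₀(68.817/50.6)]
    = 2.6316 × [0.0052338 + 0.057424] = 0.1649 m

S_c ≈ 0.165 m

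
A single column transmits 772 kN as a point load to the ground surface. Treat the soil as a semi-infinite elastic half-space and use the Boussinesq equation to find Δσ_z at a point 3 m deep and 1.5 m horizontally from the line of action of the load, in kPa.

Boussinesq vertical stress below a point load on an elastic half-space:
Δσ_z = 3P/(2πz²) · [1 + (r/z)²]^(−5/2)
r/z = 1.5/3 = 0.5; [1+(r/z)²]^(−5/2) = 0.57243.
Δσ_z = 3×772/(2π×3²) × 0.57243 = 40.956 × 0.57243 = 23.44 kPa

Δσ_z ≈ 23.4 kPa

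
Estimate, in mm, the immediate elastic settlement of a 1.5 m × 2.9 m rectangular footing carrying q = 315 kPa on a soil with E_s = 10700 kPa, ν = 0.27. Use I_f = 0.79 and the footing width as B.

Immediate (elastic) settlement: S_e = q·B·(1−ν²)/E_s · I_f.
S_e = 315 × 1.5 × (1 − 0.27²) / 10700 × 0.79
    = 315 × 1.5 × 0.9271 / 10700 × 0.79
    = 0.03234 m = 32.34 mm

S_e ≈ 32.3 mm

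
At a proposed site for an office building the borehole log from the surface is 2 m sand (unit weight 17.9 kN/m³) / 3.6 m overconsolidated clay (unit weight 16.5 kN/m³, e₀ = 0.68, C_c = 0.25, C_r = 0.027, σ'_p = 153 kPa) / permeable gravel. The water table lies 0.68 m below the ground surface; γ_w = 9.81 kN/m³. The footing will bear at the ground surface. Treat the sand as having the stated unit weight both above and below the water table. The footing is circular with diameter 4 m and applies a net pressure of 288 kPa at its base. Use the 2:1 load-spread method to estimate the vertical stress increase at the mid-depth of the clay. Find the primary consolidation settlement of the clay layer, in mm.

S_c ≈ 29 mm

Mid-depth of clay below the ground surface: z = 2 + 3.6/2 = 3.8 m.
Total vertical stress at mid-clay: σ_v = 17.9×2 + 16.5×1.8 = 65.5 kPa.
Pore pressure: u = 9.81×(3.8 − 0.68) = 30.607 kPa.
Initial effective stress: σ'_0 = σ_v − u = 65.5 − 30.607 = 34.893 kPa.
Stress increase at mid-clay by the 2:1 spreading method:
Δσ ≈ qD²/(D+z)² = 288×4²/(4+3.8)² = 75.74 kPa
Final effective stress: σ'_f = 34.893 + 75.74 = 110.63 kPa.
σ'_f = 110.63 ≤ σ'_p = 153 kPa, so the clay remains overconsolidated and only the recompression index applies:
S_c = C_r·H/(1+e₀)·log₁₀(σ'_f/σ'_0) = 0.027×3.6/1.68×log₁₀(110.63/34.893)
    = 0.057858 × 0.50113 = 0.02899 m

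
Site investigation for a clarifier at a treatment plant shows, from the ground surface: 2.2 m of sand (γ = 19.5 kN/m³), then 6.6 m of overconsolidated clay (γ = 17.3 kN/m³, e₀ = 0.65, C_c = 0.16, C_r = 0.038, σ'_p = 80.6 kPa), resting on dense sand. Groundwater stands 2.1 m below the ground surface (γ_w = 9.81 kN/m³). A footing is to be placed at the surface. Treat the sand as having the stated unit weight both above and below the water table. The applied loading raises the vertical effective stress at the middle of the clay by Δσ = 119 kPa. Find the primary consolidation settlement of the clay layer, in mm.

Mid-depth of clay below the ground surface: z = 2.2 + 6.6/2 = 5.5 m.
Total vertical stress at mid-clay: σ_v = 19.5×2.2 + 17.3×3.3 = 99.99 kPa.
Pore pressure: u = 9.81×(5.5 − 2.1) = 33.354 kPa.
Initial effective stress: σ'_0 = σ_v − u = 99.99 − 33.354 = 66.636 kPa.
Final effective stress: σ'_f = 66.636 + 119 = 185.64 kPa.
σ'_f = 185.64 > σ'_p = 80.6 kPa, so the stress path crosses the preconsolidation pressure — recompression up to σ'_p, then virgin compression beyond:
S_c = H/(1+e₀)·[C_r·log₁₀(σ'_p/σ'_0) + C_c·log₁₀(σ'_f/σ'_p)]
    = 6.6/1.65 × [0.038×log₁₀(80.6/66.636) + 0.16×log₁₀(185.64/80.6)]
    = 4 × [0.0031398 + 0.057974] = 0.2445 m

S_c ≈ 244 mm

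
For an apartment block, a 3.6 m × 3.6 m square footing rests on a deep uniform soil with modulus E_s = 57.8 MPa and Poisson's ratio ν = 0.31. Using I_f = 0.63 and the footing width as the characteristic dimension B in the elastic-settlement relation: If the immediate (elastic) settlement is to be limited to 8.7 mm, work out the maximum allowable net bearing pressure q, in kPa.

E_s = 57.8 MPa = 57800 kPa.
S_e = q·B·(1−ν²)/E_s · I_f  ⇒  q = S_e·E_s / (B·(1−ν²)·I_f).
q = 0.0087 × 57800 / (3.6 × 0.9039 × 0.63) = 245.3 kPa

q ≈ 245 kPa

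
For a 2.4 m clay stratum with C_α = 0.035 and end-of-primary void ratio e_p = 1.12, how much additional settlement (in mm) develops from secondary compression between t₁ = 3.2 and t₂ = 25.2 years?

Secondary compression: S_s = C_α·H/(1+e_p)·log₁₀(t₂/t₁)
S_s = 0.035×2.4/(1+1.12)×log₁₀(25.2/3.2)
    = 0.03962 × 0.8963 = 0.03551 m

S_s ≈ 35.5 mm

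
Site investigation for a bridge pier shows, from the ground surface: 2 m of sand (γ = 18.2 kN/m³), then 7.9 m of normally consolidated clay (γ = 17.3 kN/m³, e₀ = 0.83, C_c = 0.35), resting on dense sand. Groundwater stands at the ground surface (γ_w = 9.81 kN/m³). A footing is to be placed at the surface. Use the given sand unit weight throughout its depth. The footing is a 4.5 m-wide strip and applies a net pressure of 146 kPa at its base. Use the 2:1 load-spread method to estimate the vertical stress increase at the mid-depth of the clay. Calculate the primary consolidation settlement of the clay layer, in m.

S_c ≈ 0.562 m

Mid-depth of clay below the ground surface: z = 2 + 7.9/2 = 5.95 m.
Total vertical stress at mid-clay: σ_v = 18.2×2 + 17.3×3.95 = 104.74 kPa.
Pore pressure: u = 9.81×(5.95 − 0) = 58.37 kPa.
Initial effective stress: σ'_0 = σ_v − u = 104.74 − 58.37 = 46.37 kPa.
Stress increase at mid-clay by the 2:1 spreading method:
Δσ = qB/(B+z) = 146×4.5/(4.5+5.95) = 62.871 kPa
Final effective stress: σ'_f = σ'_0 + Δσ = 46.37 + 62.871 = 109.24 kPa.
Normally consolidated clay, so the full stress increment lies on the virgin compression line:
S_c = C_c·H/(1+e₀)·log₁₀(σ'_f/σ'_0) = 0.35×7.9/(1+0.83)×log₁₀(109.24/46.37)
    = 1.5109 × 0.37214 = 0.5623 m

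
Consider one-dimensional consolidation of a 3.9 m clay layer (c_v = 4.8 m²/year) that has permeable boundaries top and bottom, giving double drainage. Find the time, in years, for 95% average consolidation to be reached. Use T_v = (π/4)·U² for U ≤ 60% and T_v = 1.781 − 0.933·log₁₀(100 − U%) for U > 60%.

Drainage path length: H_d = H/2 = 1.95 m (double drainage).
U > 60%: T_v = 1.781 − 0.933·log₁₀(100 − 95) = 1.1289.
t = T_v·H_d²/c_v = 1.1289×1.95²/4.8 = 0.8943 years.

t ≈ 0.894 years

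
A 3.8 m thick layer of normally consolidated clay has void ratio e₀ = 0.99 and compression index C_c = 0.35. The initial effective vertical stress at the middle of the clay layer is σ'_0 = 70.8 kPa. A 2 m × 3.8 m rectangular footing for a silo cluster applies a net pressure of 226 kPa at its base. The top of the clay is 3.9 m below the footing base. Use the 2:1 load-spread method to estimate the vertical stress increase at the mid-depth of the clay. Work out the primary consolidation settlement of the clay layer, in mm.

Mid-depth of clay below the footing base: z = 3.9 + 3.8/2 = 5.8 m.
Stress increase at mid-clay by the 2:1 spreading method:
Δσ = qBL/((B+z)(L+z)) = 226×2×3.8/((2+5.8)(3.8+5.8)) = 22.938 kPa
Final effective stress: σ'_f = σ'_0 + Δσ = 70.8 + 22.938 = 93.738 kPa.
Normally consolidated clay, so the full stress increment lies on the virgin compression line:
S_c = C_c·H/(1+e₀)·log₁₀(σ'_f/σ'_0) = 0.35×3.8/(1+0.99)×log₁₀(93.738/70.8)
    = 0.66834 × 0.12188 = 0.08146 m

S_c ≈ 81.5 mm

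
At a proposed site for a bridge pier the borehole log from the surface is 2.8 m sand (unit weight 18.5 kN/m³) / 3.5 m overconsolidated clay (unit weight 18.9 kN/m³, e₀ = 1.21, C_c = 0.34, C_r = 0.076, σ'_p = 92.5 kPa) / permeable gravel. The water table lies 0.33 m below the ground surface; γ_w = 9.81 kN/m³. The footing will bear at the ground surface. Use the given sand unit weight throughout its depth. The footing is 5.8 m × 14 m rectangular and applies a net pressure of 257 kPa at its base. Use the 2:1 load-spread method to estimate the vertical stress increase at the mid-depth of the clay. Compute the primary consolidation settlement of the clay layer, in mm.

Mid-depth of clay below the ground surface: z = 2.8 + 3.5/2 = 4.55 m.
Total vertical stress at mid-clay: σ_v = 18.5×2.8 + 18.9×1.75 = 84.875 kPa.
Pore pressure: u = 9.81×(4.55 − 0.33) = 41.398 kPa.
Initial effective stress: σ'_0 = σ_v − u = 84.875 − 41.398 = 43.477 kPa.
Stress increase at mid-clay by the 2:1 spreading method:
Δσ = qBL/((B+z)(L+z)) = 257×5.8×14/((5.8+4.55)(14+4.55)) = 108.69 kPa
Final effective stress: σ'_f = 43.477 + 108.69 = 152.17 kPa.
σ'_f = 152.17 > σ'_p = 92.5 kPa, so the stress path crosses the preconsolidation pressure — recompression up to σ'_p, then virgin compression beyond:
S_c = H/(1+e₀)·[C_r·log₁₀(σ'_p/σ'_0) + C_c·log₁₀(σ'_f/σ'_p)]
    = 3.5/2.21 × [0.076×log₁₀(92.5/43.477) + 0.34×log₁₀(152.17/92.5)]
    = 1.5837 × [0.024919 + 0.073504] = 0.1559 m

S_c ≈ 156 mm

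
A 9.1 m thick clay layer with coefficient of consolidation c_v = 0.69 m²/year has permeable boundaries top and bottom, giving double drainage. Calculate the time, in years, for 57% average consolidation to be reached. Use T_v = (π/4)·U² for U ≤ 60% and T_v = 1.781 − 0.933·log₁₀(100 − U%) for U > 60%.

t ≈ 7.66 years

Drainage path length: H_d = H/2 = 4.55 m (double drainage).
U ≤ 60%: T_v = (π/4)·U² = (π/4)×0.57² = 0.25518.
t = T_v·H_d²/c_v = 0.25518×4.55²/0.69 = 7.656 years.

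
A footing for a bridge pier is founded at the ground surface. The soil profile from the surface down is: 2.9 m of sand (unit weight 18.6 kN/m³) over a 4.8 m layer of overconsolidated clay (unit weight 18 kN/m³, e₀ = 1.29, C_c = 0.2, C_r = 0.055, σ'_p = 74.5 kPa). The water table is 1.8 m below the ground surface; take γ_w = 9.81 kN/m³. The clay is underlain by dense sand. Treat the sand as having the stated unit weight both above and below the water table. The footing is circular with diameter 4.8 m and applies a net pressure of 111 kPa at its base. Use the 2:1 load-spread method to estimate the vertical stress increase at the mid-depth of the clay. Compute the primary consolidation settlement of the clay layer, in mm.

S_c ≈ 38.6 mm

Mid-depth of clay below the ground surface: z = 2.9 + 4.8/2 = 5.3 m.
Total vertical stress at mid-clay: σ_v = 18.6×2.9 + 18×2.4 = 97.14 kPa.
Pore pressure: u = 9.81×(5.3 − 1.8) = 34.335 kPa.
Initial effective stress: σ'_0 = σ_v − u = 97.14 − 34.335 = 62.805 kPa.
Stress increase at mid-clay by the 2:1 spreading method:
Δσ ≈ qD²/(D+z)² = 111×4.8²/(4.8+5.3)² = 25.07 kPa
Final effective stress: σ'_f = 62.805 + 25.07 = 87.875 kPa.
σ'_f = 87.875 > σ'_p = 74.5 kPa, so the stress path crosses the preconsolidation pressure — recompression up to σ'_p, then virgin compression beyond:
S_c = H/(1+e₀)·[C_r·log₁₀(σ'_p/σ'_0) + C_c·log₁₀(σ'_f/σ'_p)]
    = 4.8/2.29 × [0.055×log₁₀(74.5/62.805) + 0.2×log₁₀(87.875/74.5)]
    = 2.0961 × [0.0040789 + 0.014342] = 0.03861 m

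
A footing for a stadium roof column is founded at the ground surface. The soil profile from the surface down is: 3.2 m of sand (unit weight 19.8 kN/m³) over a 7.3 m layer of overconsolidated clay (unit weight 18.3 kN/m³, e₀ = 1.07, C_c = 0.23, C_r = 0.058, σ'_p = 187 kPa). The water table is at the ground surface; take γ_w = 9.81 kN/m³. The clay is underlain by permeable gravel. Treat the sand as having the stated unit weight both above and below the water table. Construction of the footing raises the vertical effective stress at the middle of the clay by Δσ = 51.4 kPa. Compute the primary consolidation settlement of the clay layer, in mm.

S_c ≈ 53 mm

Mid-depth of clay below the ground surface: z = 3.2 + 7.3/2 = 6.85 m.
Total vertical stress at mid-clay: σ_v = 19.8×3.2 + 18.3×3.65 = 130.16 kPa.
Pore pressure: u = 9.81×(6.85 − 0) = 67.198 kPa.
Initial effective stress: σ'_0 = σ_v − u = 130.16 − 67.198 = 62.962 kPa.
Final effective stress: σ'_f = 62.962 + 51.4 = 114.36 kPa.
σ'_f = 114.36 ≤ σ'_p = 187 kPa, so the clay remains overconsolidated and only the recompression index applies:
S_c = C_r·H/(1+e₀)·log₁₀(σ'_f/σ'_0) = 0.058×7.3/2.07×log₁₀(114.36/62.962)
    = 0.20454 × 0.2592 = 0.05302 m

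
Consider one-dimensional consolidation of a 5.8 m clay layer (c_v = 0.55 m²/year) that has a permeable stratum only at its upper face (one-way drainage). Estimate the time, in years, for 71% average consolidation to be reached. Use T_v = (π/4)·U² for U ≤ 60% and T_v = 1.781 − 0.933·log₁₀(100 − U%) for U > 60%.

Drainage path length: H_d = H = 5.8 m (single drainage).
U > 60%: T_v = 1.781 − 0.933·log₁₀(100 − 71) = 0.41658.
t = T_v·H_d²/c_v = 0.41658×5.8²/0.55 = 25.48 years.

t ≈ 25.5 years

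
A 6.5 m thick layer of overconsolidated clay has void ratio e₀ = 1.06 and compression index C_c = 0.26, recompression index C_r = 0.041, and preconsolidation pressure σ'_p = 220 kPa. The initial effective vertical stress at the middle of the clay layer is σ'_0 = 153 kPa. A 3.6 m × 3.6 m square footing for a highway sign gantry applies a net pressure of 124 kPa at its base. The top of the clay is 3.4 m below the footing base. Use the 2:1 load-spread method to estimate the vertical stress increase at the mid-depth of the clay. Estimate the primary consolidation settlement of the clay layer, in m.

S_c ≈ 0.00535 m

Mid-depth of clay below the footing base: z = 3.4 + 6.5/2 = 6.65 m.
Stress increase at mid-clay by the 2:1 spreading method:
Δσ = qBL/((B+z)(L+z)) = 124×3.6×3.6/((3.6+6.65)(3.6+6.65)) = 15.296 kPa
Final effective stress: σ'_f = 153 + 15.296 = 168.3 kPa.
σ'_f = 168.3 ≤ σ'_p = 220 kPa, so the clay remains overconsolidated and only the recompression index applies:
S_c = C_r·H/(1+e₀)·log₁₀(σ'_f/σ'_0) = 0.041×6.5/2.06×log₁₀(168.3/153)
    = 0.12937 × 0.041393 = 0.005355 m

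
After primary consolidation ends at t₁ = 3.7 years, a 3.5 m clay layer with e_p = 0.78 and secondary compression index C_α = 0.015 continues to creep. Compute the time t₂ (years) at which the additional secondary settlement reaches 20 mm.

t₂ ≈ 17.6 years

S_s = C_α·H/(1+e_p)·log₁₀(t₂/t₁) ⇒ log₁₀(t₂/t₁) = S_s·(1+e_p)/(C_α·H).
log₁₀(t₂/t₁) = 0.02 × (1+0.78) / (0.015×3.5) = 0.6781
t₂ = t₁ × 10^0.6781 = 3.7 × 4.765 = 17.63 years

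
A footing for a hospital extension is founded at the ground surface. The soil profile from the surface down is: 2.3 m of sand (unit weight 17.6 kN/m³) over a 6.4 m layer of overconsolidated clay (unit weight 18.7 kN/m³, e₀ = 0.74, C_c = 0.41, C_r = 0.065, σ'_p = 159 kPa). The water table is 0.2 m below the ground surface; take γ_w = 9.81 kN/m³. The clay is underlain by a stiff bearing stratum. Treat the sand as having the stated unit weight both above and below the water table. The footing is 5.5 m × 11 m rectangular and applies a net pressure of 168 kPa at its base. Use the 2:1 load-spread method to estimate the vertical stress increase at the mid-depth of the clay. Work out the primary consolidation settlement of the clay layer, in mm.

Mid-depth of clay below the ground surface: z = 2.3 + 6.4/2 = 5.5 m.
Total vertical stress at mid-clay: σ_v = 17.6×2.3 + 18.7×3.2 = 100.32 kPa.
Pore pressure: u = 9.81×(5.5 − 0.2) = 51.993 kPa.
Initial effective stress: σ'_0 = σ_v − u = 100.32 − 51.993 = 48.327 kPa.
Stress increase at mid-clay by the 2:1 spreading method:
Δσ = qBL/((B+z)(L+z)) = 168×5.5×11/((5.5+5.5)(11+5.5)) = 56 kPa
Final effective stress: σ'_f = 48.327 + 56 = 104.33 kPa.
σ'_f = 104.33 ≤ σ'_p = 159 kPa, so the clay remains overconsolidated and only the recompression index applies:
S_c = C_r·H/(1+e₀)·log₁₀(σ'_f/σ'_0) = 0.065×6.4/1.74×log₁₀(104.33/48.327)
    = 0.23908 × 0.33422 = 0.07991 m

S_c ≈ 79.9 mm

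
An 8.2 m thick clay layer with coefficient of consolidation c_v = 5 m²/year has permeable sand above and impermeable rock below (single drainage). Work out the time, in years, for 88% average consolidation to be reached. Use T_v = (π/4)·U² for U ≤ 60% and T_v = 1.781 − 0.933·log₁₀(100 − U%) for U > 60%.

Drainage path length: H_d = H = 8.2 m (single drainage).
U > 60%: T_v = 1.781 − 0.933·log₁₀(100 − 88) = 0.77412.
t = T_v·H_d²/c_v = 0.77412×8.2²/5 = 10.41 years.

t ≈ 10.4 years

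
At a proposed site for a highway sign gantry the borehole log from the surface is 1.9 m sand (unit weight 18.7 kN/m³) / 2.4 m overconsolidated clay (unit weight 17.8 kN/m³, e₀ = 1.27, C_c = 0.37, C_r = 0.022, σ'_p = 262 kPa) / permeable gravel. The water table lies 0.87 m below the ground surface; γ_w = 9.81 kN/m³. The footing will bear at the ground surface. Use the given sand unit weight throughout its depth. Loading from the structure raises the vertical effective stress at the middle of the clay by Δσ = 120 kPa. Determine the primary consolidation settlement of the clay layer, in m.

S_c ≈ 0.015 m

Mid-depth of clay below the ground surface: z = 1.9 + 2.4/2 = 3.1 m.
Total vertical stress at mid-clay: σ_v = 18.7×1.9 + 17.8×1.2 = 56.89 kPa.
Pore pressure: u = 9.81×(3.1 − 0.87) = 21.876 kPa.
Initial effective stress: σ'_0 = σ_v − u = 56.89 − 21.876 = 35.014 kPa.
Final effective stress: σ'_f = 35.014 + 120 = 155.01 kPa.
σ'_f = 155.01 ≤ σ'_p = 262 kPa, so the clay remains overconsolidated and only the recompression index applies:
S_c = C_r·H/(1+e₀)·log₁₀(σ'_f/σ'_0) = 0.022×2.4/2.27×log₁₀(155.01/35.014)
    = 0.023261 × 0.64612 = 0.01503 m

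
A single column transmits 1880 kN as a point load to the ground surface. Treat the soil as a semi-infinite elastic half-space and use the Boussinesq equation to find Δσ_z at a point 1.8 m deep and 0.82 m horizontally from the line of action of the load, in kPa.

Δσ_z ≈ 173 kPa

Boussinesq vertical stress below a point load on an elastic half-space:
Δσ_z = 3P/(2πz²) · [1 + (r/z)²]^(−5/2)
r/z = 0.82/1.8 = 0.45556; [1+(r/z)²]^(−5/2) = 0.6241.
Δσ_z = 3×1880/(2π×1.8²) × 0.6241 = 277.05 × 0.6241 = 172.9 kPa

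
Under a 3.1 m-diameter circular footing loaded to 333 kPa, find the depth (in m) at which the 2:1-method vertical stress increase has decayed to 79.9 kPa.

2:1 spreading — at depth z the loaded area has grown by z in each plan dimension:
qD²/(D+z)² = Δσ_z ⇒ z = D(√(q/Δσ_z) − 1) = 3.1×(√(333/79.9) − 1) = 3.229 m

z ≈ 3.23 m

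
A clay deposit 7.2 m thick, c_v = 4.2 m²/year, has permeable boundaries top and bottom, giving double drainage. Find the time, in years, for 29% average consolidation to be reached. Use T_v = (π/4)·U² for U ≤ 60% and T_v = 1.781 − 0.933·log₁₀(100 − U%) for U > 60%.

Drainage path length: H_d = H/2 = 3.6 m (double drainage).
U ≤ 60%: T_v = (π/4)·U² = (π/4)×0.29² = 0.066052.
t = T_v·H_d²/c_v = 0.066052×3.6²/4.2 = 0.2038 years.

t ≈ 0.204 years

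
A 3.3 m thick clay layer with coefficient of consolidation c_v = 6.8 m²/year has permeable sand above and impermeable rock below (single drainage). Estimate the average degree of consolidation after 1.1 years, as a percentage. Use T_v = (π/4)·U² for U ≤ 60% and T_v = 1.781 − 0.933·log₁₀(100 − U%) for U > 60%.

Drainage path length: H_d = H = 3.3 m (single drainage).
T_v = c_v·t/H_d² = 6.8×1.1/3.3² = 0.68687.
T_v = 0.68687 corresponds to the U > 60% branch:
U = 1 − 10^((1.781 − T_v)/0.933)/100 = 0.8512

U ≈ 85.1 %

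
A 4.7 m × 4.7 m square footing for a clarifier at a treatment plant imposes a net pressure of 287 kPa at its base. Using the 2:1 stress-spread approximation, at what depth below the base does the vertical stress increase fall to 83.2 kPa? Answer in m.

2:1 spreading — at depth z the loaded area has grown by z in each plan dimension:
qB²/(B+z)² = Δσ_z ⇒ z = B(√(q/Δσ_z) − 1) = 4.7×(√(287/83.2) − 1) = 4.029 m

z ≈ 4.03 m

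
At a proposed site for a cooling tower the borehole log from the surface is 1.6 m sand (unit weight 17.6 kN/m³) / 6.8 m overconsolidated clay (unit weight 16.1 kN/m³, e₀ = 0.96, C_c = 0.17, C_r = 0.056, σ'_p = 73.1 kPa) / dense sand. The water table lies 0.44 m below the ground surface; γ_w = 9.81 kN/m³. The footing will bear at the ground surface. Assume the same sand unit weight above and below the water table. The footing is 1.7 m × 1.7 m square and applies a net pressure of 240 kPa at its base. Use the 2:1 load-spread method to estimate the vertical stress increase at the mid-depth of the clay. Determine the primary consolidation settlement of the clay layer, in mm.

Mid-depth of clay below the ground surface: z = 1.6 + 6.8/2 = 5 m.
Total vertical stress at mid-clay: σ_v = 17.6×1.6 + 16.1×3.4 = 82.9 kPa.
Pore pressure: u = 9.81×(5 − 0.44) = 44.734 kPa.
Initial effective stress: σ'_0 = σ_v − u = 82.9 − 44.734 = 38.166 kPa.
Stress increase at mid-clay by the 2:1 spreading method:
Δσ = qBL/((B+z)(L+z)) = 240×1.7×1.7/((1.7+5)(1.7+5)) = 15.451 kPa
Final effective stress: σ'_f = 38.166 + 15.451 = 53.617 kPa.
σ'_f = 53.617 ≤ σ'_p = 73.1 kPa, so the clay remains overconsolidated and only the recompression index applies:
S_c = C_r·H/(1+e₀)·log₁₀(σ'_f/σ'_0) = 0.056×6.8/1.96×log₁₀(53.617/38.166)
    = 0.19429 × 0.14763 = 0.02868 m

S_c ≈ 28.7 mm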